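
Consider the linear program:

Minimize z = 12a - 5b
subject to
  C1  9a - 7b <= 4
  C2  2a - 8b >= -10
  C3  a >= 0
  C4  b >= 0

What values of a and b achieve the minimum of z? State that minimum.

Vertices and z = 12a - 5b:
  (51/29, 49/29) → z = 367/29
  (4/9, 0) → z = 16/3
  (0, 5/4) → z = -25/4
  (0, 0) → z = 0

a = 0, b = 5/4, minimum z = -25/4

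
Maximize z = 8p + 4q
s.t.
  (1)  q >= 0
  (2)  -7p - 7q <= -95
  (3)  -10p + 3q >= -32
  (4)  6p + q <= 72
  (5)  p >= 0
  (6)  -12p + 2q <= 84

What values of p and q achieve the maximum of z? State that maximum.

p = 5/2, q = 57, maximum z = 248

Vertices and z = 8p + 4q:
  (509/91, 726/91) → z = 6976/91
  (0, 95/7) → z = 380/7
  (62/7, 132/7) → z = 1024/7
  (5/2, 57) → z = 248
  (0, 42) → z = 168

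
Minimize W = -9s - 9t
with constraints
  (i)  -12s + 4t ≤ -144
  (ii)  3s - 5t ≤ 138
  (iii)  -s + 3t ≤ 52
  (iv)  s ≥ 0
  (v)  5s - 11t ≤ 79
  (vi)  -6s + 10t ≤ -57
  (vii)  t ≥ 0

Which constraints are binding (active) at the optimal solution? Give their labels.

(ii) and (iii)

Corner points and W = -9s - 9t:
  (101/8, 15/8) → W = -261/2
  (12, 0) → W = -108
  (337/2, 147/2) → W = -2178
  (1123/8, 453/8) → W = -1773
  (691/8, 369/8) → W = -2385/2
  (79/5, 0) → W = -711/5

The minimum is at (337/2, 147/2). Substituting into each constraint, equality holds for (ii) and (iii); the remaining constraints have slack.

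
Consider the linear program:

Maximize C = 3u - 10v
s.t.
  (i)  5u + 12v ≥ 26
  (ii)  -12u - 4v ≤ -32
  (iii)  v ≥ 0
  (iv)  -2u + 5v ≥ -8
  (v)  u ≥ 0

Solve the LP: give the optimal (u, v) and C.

Vertices and C = 3u - 10v:
  (70/31, 38/31) → C = -170/31
  (226/49, 12/49) → C = 558/49
  (0, 8) → C = -80
The feasible region is unbounded (it extends along (0, 1), (5, 2)), but C strictly decreases along every unbounded feasible direction, so there is no improving ray and the maximum is attained at a vertex.

The binding constraints are 5u + 12v = 26 and -2u + 5v = -8.
Solving simultaneously gives u = 226/49, v = 12/49.

u = 226/49, v = 12/49, maximum C = 558/49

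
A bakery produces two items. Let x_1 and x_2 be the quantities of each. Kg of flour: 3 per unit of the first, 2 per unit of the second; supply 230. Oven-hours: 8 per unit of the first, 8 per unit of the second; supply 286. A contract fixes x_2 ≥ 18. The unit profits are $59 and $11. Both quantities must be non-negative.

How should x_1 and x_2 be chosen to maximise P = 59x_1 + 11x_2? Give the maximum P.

x_1 = 71/4, x_2 = 18, maximum P = 4981/4

Feasible corners and P = 59x_1 + 11x_2:
  (0, 143/4) → P = 1573/4
  (0, 18) → P = 198
  (71/4, 18) → P = 4981/4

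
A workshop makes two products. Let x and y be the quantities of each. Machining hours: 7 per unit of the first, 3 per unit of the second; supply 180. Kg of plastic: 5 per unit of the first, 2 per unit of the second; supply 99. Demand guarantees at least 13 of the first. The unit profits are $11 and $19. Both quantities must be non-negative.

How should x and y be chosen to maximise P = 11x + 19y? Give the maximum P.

Extreme points and P = 11x + 19y:
  (99/5, 0) → P = 1089/5
  (13, 0) → P = 143
  (13, 17) → P = 466

x = 13, y = 17, maximum P = 466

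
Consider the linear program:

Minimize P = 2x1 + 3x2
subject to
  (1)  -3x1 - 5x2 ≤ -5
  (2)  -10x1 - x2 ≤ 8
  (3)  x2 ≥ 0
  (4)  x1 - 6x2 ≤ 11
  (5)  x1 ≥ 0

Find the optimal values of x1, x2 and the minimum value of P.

Feasible corners and P = 2x1 + 3x2:
  (5/3, 0) → P = 10/3
  (0, 1) → P = 3
  (11, 0) → P = 22
The feasible region is unbounded (it extends along (0, 1), (6, 1)), but P strictly increases along every unbounded feasible direction, so there is no improving ray and the minimum is attained at a vertex.

x1 = 0, x2 = 1, minimum P = 3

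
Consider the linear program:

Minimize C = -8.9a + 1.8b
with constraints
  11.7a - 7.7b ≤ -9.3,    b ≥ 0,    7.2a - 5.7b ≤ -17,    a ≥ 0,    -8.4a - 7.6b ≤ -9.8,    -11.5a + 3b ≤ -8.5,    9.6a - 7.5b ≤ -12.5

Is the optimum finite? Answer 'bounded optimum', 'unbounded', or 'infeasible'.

From the feasible point (7789/1125, 11.728), moving in the direction (7.7, 11.7) keeps every constraint satisfied while C decreases without bound.

unbounded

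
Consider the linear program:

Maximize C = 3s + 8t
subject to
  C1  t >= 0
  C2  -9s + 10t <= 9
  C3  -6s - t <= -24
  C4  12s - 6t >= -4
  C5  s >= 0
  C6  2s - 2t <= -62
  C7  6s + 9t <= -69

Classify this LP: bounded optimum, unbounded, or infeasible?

infeasible

The boundaries 2s - 2t = -62 and 6s + 9t = -69 meet at (-116/5, 39/5), but that point violates -9s + 10t ≤ 9. Every candidate vertex is excluded by some other constraint, so the feasible region is empty.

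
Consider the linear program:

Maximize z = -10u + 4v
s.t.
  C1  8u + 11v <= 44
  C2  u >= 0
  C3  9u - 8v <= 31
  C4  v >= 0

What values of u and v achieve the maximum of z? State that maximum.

u = 0, v = 4, maximum z = 16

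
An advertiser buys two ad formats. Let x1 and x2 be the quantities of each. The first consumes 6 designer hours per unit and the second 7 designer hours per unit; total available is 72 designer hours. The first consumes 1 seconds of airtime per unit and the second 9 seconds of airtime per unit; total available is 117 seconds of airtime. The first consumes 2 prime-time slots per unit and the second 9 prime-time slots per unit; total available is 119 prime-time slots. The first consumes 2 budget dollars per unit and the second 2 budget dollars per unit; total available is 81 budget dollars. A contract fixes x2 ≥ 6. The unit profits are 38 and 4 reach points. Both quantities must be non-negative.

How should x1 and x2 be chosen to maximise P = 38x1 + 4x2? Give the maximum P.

x1 = 5, x2 = 6, maximum P = 214

Corner points and P = 38x1 + 4x2:
  (0, 72/7) → P = 288/7
  (0, 6) → P = 24
  (5, 6) → P = 214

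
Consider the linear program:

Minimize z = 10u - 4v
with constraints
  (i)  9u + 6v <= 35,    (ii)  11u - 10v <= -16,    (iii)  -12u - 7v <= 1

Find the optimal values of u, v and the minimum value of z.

Vertices and z = 10u - 4v:
  (127/78, 529/156) → z = 106/39
  (-251/9, 143/3) → z = -4226/9
  (-122/197, 181/197) → z = -1944/197

At the optimal vertex, 9u + 6v = 35 and -12u - 7v = 1.
Solving simultaneously gives u = -251/9, v = 143/3.

u = -251/9, v = 143/3, minimum z = -4226/9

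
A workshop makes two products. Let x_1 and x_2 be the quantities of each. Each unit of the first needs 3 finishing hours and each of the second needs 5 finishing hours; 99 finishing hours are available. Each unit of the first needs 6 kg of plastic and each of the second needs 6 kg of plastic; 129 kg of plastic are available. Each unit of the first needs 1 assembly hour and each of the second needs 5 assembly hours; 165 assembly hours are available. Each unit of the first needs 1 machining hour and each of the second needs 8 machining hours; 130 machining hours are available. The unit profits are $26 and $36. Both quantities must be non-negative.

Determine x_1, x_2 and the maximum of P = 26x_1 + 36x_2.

x_1 = 6, x_2 = 31/2, maximum P = 714

Feasible corners and P = 26x_1 + 36x_2:
  (0, 0) → P = 0
  (0, 65/4) → P = 585
  (43/2, 0) → P = 559
  (6, 31/2) → P = 714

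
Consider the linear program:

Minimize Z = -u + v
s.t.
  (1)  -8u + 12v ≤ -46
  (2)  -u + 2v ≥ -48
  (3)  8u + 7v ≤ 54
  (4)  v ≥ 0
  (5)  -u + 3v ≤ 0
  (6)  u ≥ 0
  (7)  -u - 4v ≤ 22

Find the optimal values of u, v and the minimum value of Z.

Vertices and Z = -u + v:
  (485/76, 8/19) → Z = -453/76
  (23/4, 0) → Z = -23/4
  (27/4, 0) → Z = -27/4

u = 27/4, v = 0, minimum Z = -27/4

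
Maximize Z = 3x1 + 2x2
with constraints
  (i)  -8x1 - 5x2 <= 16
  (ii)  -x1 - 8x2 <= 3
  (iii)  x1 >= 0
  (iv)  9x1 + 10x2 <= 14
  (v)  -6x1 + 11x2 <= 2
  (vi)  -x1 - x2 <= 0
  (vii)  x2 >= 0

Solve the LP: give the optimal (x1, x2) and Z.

x1 = 14/9, x2 = 0, maximum Z = 14/3

Corner points and Z = 3x1 + 2x2:
  (0, 2/11) → Z = 4/11
  (0, 0) → Z = 0
  (134/159, 34/53) → Z = 202/53
  (14/9, 0) → Z = 14/3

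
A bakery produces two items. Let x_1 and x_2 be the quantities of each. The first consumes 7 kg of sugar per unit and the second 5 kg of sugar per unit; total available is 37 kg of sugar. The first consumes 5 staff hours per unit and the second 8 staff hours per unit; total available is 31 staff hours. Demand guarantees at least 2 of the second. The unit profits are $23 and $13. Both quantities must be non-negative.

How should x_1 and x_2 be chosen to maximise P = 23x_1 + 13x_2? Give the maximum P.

x_1 = 3, x_2 = 2, maximum P = 95

Vertices and P = 23x_1 + 13x_2:
  (0, 31/8) → P = 403/8
  (0, 2) → P = 26
  (3, 2) → P = 95

The optimum lies where 5x_1 + 8x_2 = 31 and x_2 = 2.
Solving simultaneously gives x_1 = 3, x_2 = 2.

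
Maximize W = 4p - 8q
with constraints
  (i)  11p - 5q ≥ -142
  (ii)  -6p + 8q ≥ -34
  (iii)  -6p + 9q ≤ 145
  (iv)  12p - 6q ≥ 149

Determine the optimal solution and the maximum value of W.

p = 247/15, q = 81/10, maximum W = 16/15

Corner points and W = 4p - 8q:
  (733/3, 179) → W = -1364/3
  (247/15, 81/10) → W = 16/15
  (737/24, 439/12) → W = -1019/6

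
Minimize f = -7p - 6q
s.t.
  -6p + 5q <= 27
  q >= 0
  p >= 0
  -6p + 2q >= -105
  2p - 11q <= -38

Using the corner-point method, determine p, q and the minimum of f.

At the optimal vertex, -6p + 5q = 27 and -6p + 2q = -105.
Solving simultaneously gives p = 193/6, q = 44.

p = 193/6, q = 44, minimum f = -2935/6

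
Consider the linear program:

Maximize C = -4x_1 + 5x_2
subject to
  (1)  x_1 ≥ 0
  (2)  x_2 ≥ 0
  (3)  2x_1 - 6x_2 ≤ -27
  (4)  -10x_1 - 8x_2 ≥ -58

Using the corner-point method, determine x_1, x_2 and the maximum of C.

x_1 = 0, x_2 = 29/4, maximum C = 145/4

Extreme points and C = -4x_1 + 5x_2:
  (0, 9/2) → C = 45/2
  (0, 29/4) → C = 145/4
  (33/19, 193/38) → C = 701/38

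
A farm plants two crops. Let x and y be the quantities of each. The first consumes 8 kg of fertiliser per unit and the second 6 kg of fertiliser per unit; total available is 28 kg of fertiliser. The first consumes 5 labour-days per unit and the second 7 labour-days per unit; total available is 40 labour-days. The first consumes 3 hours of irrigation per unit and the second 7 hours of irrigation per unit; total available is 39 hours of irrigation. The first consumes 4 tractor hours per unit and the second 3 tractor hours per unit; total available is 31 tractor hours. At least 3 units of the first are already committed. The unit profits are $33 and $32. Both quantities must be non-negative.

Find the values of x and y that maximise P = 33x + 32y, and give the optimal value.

x = 3, y = 2/3, maximum P = 361/3

Feasible corners and P = 33x + 32y:
  (7/2, 0) → P = 231/2
  (3, 0) → P = 99
  (3, 2/3) → P = 361/3

At the optimal vertex, 8x + 6y = 28 and x = 3.
Solving simultaneously gives x = 3, y = 2/3.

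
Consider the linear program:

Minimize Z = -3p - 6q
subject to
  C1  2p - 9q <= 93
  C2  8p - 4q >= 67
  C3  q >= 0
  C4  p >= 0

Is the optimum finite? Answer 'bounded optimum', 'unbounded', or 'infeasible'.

unbounded

From the feasible point (93/2, 0), moving in the direction (9, 2) keeps every constraint satisfied while Z decreases without bound.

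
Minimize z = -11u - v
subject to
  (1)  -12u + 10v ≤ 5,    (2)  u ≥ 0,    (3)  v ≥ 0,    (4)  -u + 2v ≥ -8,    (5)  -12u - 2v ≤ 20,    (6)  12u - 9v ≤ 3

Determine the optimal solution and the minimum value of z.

Feasible corners and z = -11u - v:
  (0, 1/2) → z = -1/2
  (25/4, 8) → z = -307/4
  (0, 0) → z = 0
  (1/4, 0) → z = -11/4

At the optimal vertex, -12u + 10v = 5 and 12u - 9v = 3.
Solving simultaneously gives u = 25/4, v = 8.

u = 25/4, v = 8, minimum z = -307/4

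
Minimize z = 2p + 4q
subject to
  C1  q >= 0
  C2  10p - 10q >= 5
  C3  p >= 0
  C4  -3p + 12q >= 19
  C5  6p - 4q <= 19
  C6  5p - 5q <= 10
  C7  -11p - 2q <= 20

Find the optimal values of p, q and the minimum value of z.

Feasible corners and z = 2p + 4q:
  (25/9, 41/18) → z = 44/3
  (17/2, 8) → z = 49
  (43/9, 25/9) → z = 62/3
  (11/2, 7/2) → z = 25

The optimum lies where 10p - 10q = 5 and -3p + 12q = 19.
Solving simultaneously gives p = 25/9, q = 41/18.

p = 25/9, q = 41/18, minimum z = 44/3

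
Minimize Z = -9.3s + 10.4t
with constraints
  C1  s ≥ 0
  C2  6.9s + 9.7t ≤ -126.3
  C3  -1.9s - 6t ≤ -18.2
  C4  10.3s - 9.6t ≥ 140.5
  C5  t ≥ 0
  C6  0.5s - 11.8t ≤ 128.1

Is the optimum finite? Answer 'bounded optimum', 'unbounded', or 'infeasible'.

infeasible

The boundaries 10.3s - 9.6t = 140.5 and t = 0 meet at (1405/103, 0), but that point violates 6.9s + 9.7t ≤ -126.3. Every candidate vertex is excluded by some other constraint, so the feasible region is empty.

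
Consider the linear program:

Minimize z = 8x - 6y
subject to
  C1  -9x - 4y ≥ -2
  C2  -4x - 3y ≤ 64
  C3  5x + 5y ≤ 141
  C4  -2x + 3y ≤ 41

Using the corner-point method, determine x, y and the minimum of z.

Feasible corners and z = 8x - 6y:
  (262/11, -584/11) → z = 5600/11
  (-158/35, 373/35) → z = -3502/35
  (-35/2, 2) → z = -152

The binding constraints are -4x - 3y = 64 and -2x + 3y = 41.
Solving simultaneously gives x = -35/2, y = 2.

x = -35/2, y = 2, minimum z = -152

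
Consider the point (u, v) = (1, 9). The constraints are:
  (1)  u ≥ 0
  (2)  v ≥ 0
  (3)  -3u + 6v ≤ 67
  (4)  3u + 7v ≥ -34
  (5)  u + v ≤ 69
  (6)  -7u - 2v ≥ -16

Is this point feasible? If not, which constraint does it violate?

not feasible — violates (6)

Constraint (6): -7u - 2v = -25, which is not ≥ -16. All other constraints are satisfied.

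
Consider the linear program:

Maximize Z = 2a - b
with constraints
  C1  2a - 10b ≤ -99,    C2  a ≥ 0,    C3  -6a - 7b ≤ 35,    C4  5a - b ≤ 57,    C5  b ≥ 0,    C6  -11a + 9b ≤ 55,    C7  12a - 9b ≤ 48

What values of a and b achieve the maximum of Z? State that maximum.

Feasible corners and Z = 2a - b:
  (341/92, 979/92) → Z = -297/92
  (457/34, 214/17) → Z = 243/17
  (284/17, 451/17) → Z = 117/17
  (155/11, 148/11) → Z = 162/11

a = 155/11, b = 148/11, maximum Z = 162/11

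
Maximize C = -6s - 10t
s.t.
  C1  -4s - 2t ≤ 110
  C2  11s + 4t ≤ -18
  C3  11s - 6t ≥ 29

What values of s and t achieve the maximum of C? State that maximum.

s = 202/3, t = -569/3, maximum C = 4478/3

Corner points and C = -6s - 10t:
  (202/3, -569/3) → C = 4478/3
  (-301/23, -663/23) → C = 8436/23
  (4/55, -47/10) → C = 2561/55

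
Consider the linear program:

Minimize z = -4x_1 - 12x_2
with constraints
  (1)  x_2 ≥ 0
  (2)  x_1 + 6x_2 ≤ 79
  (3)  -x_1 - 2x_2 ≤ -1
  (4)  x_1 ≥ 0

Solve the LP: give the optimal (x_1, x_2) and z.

Corner points and z = -4x_1 - 12x_2:
  (79, 0) → z = -316
  (1, 0) → z = -4
  (0, 79/6) → z = -158
  (0, 1/2) → z = -6

The optimum lies where x_2 = 0 and x_1 + 6x_2 = 79.
Solving simultaneously gives x_1 = 79, x_2 = 0.

x_1 = 79, x_2 = 0, minimum z = -316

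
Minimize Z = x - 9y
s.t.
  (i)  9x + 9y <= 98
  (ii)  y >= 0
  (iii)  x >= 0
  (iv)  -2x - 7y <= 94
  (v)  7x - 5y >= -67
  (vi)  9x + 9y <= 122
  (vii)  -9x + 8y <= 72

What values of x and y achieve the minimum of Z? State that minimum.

x = 8/9, y = 10, minimum Z = -802/9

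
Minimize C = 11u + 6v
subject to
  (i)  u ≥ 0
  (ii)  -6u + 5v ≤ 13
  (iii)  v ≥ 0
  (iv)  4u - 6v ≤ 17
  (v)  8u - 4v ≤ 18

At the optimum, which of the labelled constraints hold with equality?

(i) and (iii)

Extreme points and C = 11u + 6v:
  (0, 13/5) → C = 78/5
  (0, 0) → C = 0
  (71/8, 53/4) → C = 1417/8
  (9/4, 0) → C = 99/4

The minimum is at (0, 0). Substituting into each constraint, equality holds for (i) and (iii); the remaining constraints have slack.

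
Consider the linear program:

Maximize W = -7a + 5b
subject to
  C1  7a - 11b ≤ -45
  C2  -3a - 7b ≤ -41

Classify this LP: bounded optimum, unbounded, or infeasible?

From the feasible point (68/41, 211/41), moving in the direction (-7, 3) keeps every constraint satisfied while W increases without bound.

unbounded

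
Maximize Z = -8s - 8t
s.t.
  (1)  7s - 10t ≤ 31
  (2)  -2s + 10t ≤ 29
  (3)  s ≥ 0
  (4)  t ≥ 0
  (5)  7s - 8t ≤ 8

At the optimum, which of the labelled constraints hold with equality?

Feasible corners and Z = -8s - 8t:
  (0, 29/10) → Z = -116/5
  (52/9, 73/18) → Z = -236/3
  (0, 0) → Z = 0
  (8/7, 0) → Z = -64/7

The maximum is at (0, 0). Substituting into each constraint, equality holds for (3) and (4); the remaining constraints have slack.

(3) and (4)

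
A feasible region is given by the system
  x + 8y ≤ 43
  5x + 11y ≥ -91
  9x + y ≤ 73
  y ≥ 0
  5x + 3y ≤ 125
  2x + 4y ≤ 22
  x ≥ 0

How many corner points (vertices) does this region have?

5

Pairwise boundary intersections that survive every other constraint:
  (1/3, 16/3)
  (0, 43/8)
  (73/9, 0)
  (135/17, 26/17)
  (0, 0)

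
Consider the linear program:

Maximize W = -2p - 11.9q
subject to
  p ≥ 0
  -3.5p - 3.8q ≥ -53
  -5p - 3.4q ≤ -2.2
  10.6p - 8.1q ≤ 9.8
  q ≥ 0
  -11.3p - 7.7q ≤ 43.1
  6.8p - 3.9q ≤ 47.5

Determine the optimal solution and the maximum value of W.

Corner points and W = -2p - 11.9q:
  (0, 265/19) → W = -6307/38
  (0, 11/17) → W = -77/10
  (46654/6863, 52750/6863) → W = -721033/6863
  (11/25, 0) → W = -22/25
  (49/53, 0) → W = -98/53

p = 0.44, q = 0, maximum W = -0.88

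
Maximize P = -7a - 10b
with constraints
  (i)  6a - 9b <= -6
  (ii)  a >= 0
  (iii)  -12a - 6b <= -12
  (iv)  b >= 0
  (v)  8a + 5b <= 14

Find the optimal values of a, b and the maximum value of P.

a = 1/2, b = 1, maximum P = -27/2

Feasible corners and P = -7a - 10b:
  (1/2, 1) → P = -27/2
  (16/17, 22/17) → P = -332/17
  (0, 2) → P = -20
  (0, 14/5) → P = -28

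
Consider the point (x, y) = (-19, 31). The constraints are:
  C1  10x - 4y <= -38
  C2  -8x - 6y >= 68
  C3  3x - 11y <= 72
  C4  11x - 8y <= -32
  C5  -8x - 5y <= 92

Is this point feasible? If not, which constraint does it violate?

not feasible — violates C2

Constraint C2: -8x - 6y = -34, which is not ≥ 68. All other constraints are satisfied.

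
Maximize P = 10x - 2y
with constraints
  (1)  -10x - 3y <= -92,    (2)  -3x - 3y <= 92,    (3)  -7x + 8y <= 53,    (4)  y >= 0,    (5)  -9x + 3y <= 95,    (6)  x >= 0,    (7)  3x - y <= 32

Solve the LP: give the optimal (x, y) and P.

At the optimal vertex, -7x + 8y = 53 and 3x - y = 32.
Solving simultaneously gives x = 309/17, y = 383/17.

x = 309/17, y = 383/17, maximum P = 2324/17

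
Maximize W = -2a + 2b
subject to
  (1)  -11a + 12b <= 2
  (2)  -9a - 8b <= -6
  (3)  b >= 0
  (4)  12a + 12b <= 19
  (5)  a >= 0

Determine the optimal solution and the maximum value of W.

a = 2/7, b = 3/7, maximum W = 2/7

Corner points and W = -2a + 2b:
  (2/7, 3/7) → W = 2/7
  (17/23, 233/276) → W = 29/138
  (2/3, 0) → W = -4/3
  (19/12, 0) → W = -19/6

The binding constraints are -11a + 12b = 2 and -9a - 8b = -6.
Solving simultaneously gives a = 2/7, b = 3/7.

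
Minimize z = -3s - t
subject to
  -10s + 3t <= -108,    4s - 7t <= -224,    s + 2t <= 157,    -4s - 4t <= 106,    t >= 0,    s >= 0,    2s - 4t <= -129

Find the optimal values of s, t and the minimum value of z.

s = 217/5, t = 284/5, minimum z = -187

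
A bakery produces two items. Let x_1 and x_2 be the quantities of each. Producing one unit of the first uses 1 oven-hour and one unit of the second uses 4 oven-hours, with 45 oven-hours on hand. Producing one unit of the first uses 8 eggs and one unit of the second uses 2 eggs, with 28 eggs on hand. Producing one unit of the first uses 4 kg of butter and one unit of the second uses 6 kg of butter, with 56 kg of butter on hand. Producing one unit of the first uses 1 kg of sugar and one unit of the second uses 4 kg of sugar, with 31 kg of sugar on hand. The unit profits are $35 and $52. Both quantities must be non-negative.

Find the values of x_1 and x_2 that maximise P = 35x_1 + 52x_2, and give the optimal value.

The binding constraints are 8x_1 + 2x_2 = 28 and x_1 + 4x_2 = 31.
Solving simultaneously gives x_1 = 5/3, x_2 = 22/3.

x_1 = 5/3, x_2 = 22/3, maximum P = 1319/3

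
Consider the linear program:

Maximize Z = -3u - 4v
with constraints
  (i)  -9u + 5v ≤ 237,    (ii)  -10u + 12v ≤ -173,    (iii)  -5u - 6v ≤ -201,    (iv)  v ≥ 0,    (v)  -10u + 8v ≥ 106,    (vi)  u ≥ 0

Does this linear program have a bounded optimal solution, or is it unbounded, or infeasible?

The boundaries -9u + 5v = 237 and u = 0 meet at (0, 237/5), but that point violates -10u + 12v ≤ -173. Every candidate vertex is excluded by some other constraint, so the feasible region is empty.

infeasible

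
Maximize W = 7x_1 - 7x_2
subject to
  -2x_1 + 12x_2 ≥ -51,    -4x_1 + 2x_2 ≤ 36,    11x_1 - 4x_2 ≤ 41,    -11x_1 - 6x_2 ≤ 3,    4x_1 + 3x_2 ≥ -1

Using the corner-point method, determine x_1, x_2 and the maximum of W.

Feasible corners and W = 7x_1 - 7x_2:
  (113/3, 280/3) → W = -1169/3
  (-111/23, 192/23) → W = -2121/23
  (17/7, -25/7) → W = 42
  (-1/3, 1/9) → W = -28/9

At the optimal vertex, 11x_1 - 4x_2 = 41 and 4x_1 + 3x_2 = -1.
Solving simultaneously gives x_1 = 17/7, x_2 = -25/7.

x_1 = 17/7, x_2 = -25/7, maximum W = 42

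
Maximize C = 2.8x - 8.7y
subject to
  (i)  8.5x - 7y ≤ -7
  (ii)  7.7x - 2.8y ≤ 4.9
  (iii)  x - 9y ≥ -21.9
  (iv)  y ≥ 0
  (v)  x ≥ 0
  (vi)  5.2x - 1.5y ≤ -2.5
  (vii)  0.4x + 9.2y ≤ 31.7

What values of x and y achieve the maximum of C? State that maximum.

x = 0, y = 5/3, maximum C = -29/2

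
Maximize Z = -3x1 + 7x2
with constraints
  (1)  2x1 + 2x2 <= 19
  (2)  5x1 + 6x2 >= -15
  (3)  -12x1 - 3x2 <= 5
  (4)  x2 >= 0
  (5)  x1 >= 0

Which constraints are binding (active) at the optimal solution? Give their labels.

(1) and (5)

Vertices and Z = -3x1 + 7x2:
  (19/2, 0) → Z = -57/2
  (0, 19/2) → Z = 133/2
  (0, 0) → Z = 0

The maximum is at (0, 19/2). Substituting into each constraint, equality holds for (1) and (5); the remaining constraints have slack.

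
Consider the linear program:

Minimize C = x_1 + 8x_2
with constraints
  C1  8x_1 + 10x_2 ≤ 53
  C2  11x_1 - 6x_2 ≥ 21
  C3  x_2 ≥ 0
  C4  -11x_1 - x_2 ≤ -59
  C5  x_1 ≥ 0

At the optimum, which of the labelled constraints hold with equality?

C3 and C4

Vertices and C = x_1 + 8x_2:
  (53/8, 0) → C = 53/8
  (179/34, 37/34) → C = 475/34
  (59/11, 0) → C = 59/11

The minimum is at (59/11, 0). Substituting into each constraint, equality holds for C3 and C4; the remaining constraints have slack.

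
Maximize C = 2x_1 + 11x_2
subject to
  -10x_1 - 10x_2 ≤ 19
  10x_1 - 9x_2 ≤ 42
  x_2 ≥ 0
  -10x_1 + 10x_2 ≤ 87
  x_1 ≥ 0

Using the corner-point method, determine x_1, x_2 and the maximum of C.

Feasible corners and C = 2x_1 + 11x_2:
  (21/5, 0) → C = 42/5
  (1203/10, 129) → C = 8298/5
  (0, 0) → C = 0
  (0, 87/10) → C = 957/10

At the optimal vertex, 10x_1 - 9x_2 = 42 and -10x_1 + 10x_2 = 87.
Solving simultaneously gives x_1 = 1203/10, x_2 = 129.

x_1 = 1203/10, x_2 = 129, maximum C = 8298/5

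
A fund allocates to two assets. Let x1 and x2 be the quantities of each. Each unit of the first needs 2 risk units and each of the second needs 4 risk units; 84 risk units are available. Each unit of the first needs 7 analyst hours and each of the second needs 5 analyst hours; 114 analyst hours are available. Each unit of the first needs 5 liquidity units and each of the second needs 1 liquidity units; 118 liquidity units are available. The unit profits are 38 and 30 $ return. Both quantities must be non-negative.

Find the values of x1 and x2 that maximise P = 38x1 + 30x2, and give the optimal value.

Feasible corners and P = 38x1 + 30x2:
  (0, 0) → P = 0
  (0, 21) → P = 630
  (114/7, 0) → P = 4332/7
  (2, 20) → P = 676

The optimum lies where 2x1 + 4x2 = 84 and 7x1 + 5x2 = 114.
Solving simultaneously gives x1 = 2, x2 = 20.

x1 = 2, x2 = 20, maximum P = 676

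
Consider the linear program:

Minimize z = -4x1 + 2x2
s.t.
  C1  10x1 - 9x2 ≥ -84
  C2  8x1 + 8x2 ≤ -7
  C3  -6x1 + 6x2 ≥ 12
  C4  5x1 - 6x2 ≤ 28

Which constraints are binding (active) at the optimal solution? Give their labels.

C2 and C3

Vertices and z = -4x1 + 2x2:
  (-735/152, 301/76) → z = 518/19
  (-252/5, -140/3) → z = 1624/15
  (-23/16, 9/16) → z = 55/8
  (-40, -38) → z = 84

The minimum is at (-23/16, 9/16). Substituting into each constraint, equality holds for C2 and C3; the remaining constraints have slack.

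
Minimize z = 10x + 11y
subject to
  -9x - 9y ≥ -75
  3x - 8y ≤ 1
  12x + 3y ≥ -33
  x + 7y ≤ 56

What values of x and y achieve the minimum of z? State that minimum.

Corner points and z = 10x + 11y:
  (203/33, 24/11) → z = 2822/33
  (7/18, 143/18) → z = 1643/18
  (-87/35, -37/35) → z = -1277/35
  (-133/27, 235/27) → z = 1255/27

The binding constraints are 3x - 8y = 1 and 12x + 3y = -33.
Solving simultaneously gives x = -87/35, y = -37/35.

x = -87/35, y = -37/35, minimum z = -1277/35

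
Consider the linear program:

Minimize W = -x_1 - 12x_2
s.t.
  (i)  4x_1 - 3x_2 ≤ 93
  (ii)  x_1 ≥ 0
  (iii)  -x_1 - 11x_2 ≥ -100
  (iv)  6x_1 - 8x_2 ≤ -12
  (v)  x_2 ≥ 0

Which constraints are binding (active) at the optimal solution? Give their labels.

Vertices and W = -x_1 - 12x_2:
  (0, 100/11) → W = -1200/11
  (0, 3/2) → W = -18
  (334/37, 306/37) → W = -4006/37

The minimum is at (0, 100/11). Substituting into each constraint, equality holds for (ii) and (iii); the remaining constraints have slack.

(ii) and (iii)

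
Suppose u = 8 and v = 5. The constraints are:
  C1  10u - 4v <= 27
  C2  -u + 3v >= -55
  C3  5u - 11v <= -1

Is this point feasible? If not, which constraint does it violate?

not feasible — violates C1

Constraint C1: 10u - 4v = 60, which is not ≤ 27. All other constraints are satisfied.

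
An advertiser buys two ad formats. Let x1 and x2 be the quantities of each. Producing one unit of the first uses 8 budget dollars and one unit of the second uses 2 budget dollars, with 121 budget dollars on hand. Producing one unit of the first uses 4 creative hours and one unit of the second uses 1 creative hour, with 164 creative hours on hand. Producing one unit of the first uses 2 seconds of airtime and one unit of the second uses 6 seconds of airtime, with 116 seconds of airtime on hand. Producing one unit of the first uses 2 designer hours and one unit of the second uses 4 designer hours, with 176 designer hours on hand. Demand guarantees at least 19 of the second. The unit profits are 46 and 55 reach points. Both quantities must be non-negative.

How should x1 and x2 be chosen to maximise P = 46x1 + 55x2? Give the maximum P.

x1 = 1, x2 = 19, maximum P = 1091

Feasible corners and P = 46x1 + 55x2:
  (0, 58/3) → P = 3190/3
  (0, 19) → P = 1045
  (1, 19) → P = 1091

The optimum lies where 2x1 + 6x2 = 116 and x2 = 19.
Solving simultaneously gives x1 = 1, x2 = 19.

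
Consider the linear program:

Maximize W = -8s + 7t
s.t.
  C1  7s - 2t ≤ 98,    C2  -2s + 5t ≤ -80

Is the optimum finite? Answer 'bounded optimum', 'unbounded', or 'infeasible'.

From the feasible point (330/31, -364/31), moving in the direction (-5, -2) keeps every constraint satisfied while W increases without bound.

unbounded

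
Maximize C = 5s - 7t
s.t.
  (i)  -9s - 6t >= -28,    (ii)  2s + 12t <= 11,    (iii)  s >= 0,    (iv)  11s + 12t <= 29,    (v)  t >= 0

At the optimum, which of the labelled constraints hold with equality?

Vertices and C = 5s - 7t:
  (0, 11/12) → C = -77/12
  (2, 7/12) → C = 71/12
  (0, 0) → C = 0
  (29/11, 0) → C = 145/11

The maximum is at (29/11, 0). Substituting into each constraint, equality holds for (iv) and (v); the remaining constraints have slack.

(iv) and (v)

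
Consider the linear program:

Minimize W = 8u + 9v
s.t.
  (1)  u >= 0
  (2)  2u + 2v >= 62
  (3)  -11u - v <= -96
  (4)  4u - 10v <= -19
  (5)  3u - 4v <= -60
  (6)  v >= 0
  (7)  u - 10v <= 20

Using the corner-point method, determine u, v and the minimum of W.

Vertices and W = 8u + 9v:
  (0, 96) → W = 864
  (13/2, 49/2) → W = 545/2
  (64/7, 153/7) → W = 1889/7
The feasible region is unbounded (it extends along (0, 1), (4, 3)), but W strictly increases along every unbounded feasible direction, so there is no improving ray and the minimum is attained at a vertex.

u = 64/7, v = 153/7, minimum W = 1889/7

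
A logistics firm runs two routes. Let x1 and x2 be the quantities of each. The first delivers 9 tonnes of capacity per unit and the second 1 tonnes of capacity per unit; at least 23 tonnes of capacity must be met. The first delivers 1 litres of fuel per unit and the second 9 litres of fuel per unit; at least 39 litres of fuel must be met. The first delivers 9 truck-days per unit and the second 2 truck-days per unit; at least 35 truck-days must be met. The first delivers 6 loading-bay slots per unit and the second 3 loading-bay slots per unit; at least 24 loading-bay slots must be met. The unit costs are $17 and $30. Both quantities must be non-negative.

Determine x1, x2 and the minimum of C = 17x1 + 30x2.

Extreme points and C = 17x1 + 30x2:
  (0, 23) → C = 690
  (39, 0) → C = 663
  (11/9, 12) → C = 3427/9
  (3, 4) → C = 171
The feasible region is unbounded (it extends along (0, 1), (1, 0)), but C strictly increases along every unbounded feasible direction, so there is no improving ray and the minimum is attained at a vertex.

At the optimal vertex, x1 + 9x2 = 39 and 9x1 + 2x2 = 35.
Solving simultaneously gives x1 = 3, x2 = 4.

x1 = 3, x2 = 4, minimum C = 171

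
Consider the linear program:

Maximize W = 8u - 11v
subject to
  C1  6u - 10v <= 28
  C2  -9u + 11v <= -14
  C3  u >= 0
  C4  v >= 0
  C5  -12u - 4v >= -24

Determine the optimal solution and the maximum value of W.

u = 2, v = 0, maximum W = 16

At the optimal vertex, v = 0 and -12u - 4v = -24.
Solving simultaneously gives u = 2, v = 0.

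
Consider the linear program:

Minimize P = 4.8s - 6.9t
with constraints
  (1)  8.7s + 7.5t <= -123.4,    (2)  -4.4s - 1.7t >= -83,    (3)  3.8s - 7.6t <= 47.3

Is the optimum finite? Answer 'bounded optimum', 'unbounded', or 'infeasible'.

From the feasible point (-58309/9462, -88043/9462), moving in the direction (-7.6, -3.8) keeps every constraint satisfied while P decreases without bound.

unbounded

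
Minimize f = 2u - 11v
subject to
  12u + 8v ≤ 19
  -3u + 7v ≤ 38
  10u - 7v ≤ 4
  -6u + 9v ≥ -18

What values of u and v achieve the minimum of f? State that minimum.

u = -19/12, v = 19/4, minimum f = -665/12

Corner points and f = 2u - 11v:
  (-19/12, 19/4) → f = -665/12
  (165/164, 71/82) → f = -308/41
  (-15/8, -13/4) → f = 32
The feasible region is unbounded (it extends along (-3, -2), (-7, -3)), but f strictly increases along every unbounded feasible direction, so there is no improving ray and the minimum is attained at a vertex.

At the optimal vertex, 12u + 8v = 19 and -3u + 7v = 38.
Solving simultaneously gives u = -19/12, v = 19/4.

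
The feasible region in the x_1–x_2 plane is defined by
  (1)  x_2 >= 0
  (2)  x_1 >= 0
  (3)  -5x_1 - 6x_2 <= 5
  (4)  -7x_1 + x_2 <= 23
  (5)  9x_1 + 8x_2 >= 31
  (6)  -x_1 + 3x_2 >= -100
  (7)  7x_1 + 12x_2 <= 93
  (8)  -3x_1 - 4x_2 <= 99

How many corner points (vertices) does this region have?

4

The feasible vertices (each the meet of two boundaries and inside every other half-plane) are:
  (31/9, 0)
  (93/7, 0)
  (0, 31/8)
  (0, 31/4)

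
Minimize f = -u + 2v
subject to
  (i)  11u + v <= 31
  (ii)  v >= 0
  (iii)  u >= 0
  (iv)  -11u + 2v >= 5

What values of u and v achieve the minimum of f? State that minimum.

Corner points and f = -u + 2v:
  (0, 31) → f = 62
  (19/11, 12) → f = 245/11
  (0, 5/2) → f = 5

At the optimal vertex, u = 0 and -11u + 2v = 5.
Solving simultaneously gives u = 0, v = 5/2.

u = 0, v = 5/2, minimum f = 5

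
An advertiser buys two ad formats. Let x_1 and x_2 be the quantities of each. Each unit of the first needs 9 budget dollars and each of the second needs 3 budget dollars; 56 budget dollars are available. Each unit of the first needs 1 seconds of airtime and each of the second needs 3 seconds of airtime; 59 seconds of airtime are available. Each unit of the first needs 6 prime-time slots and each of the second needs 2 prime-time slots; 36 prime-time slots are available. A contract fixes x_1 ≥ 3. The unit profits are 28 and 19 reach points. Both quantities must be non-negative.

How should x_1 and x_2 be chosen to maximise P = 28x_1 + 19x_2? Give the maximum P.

x_1 = 3, x_2 = 9, maximum P = 255

Corner points and P = 28x_1 + 19x_2:
  (6, 0) → P = 168
  (3, 0) → P = 84
  (3, 9) → P = 255

The binding constraints are 6x_1 + 2x_2 = 36 and x_1 = 3.
Solving simultaneously gives x_1 = 3, x_2 = 9.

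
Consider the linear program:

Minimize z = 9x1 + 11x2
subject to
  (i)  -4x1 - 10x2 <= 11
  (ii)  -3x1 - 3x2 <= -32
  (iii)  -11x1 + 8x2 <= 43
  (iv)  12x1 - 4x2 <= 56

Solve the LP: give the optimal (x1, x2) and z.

Extreme points and z = 9x1 + 11x2:
  (127/57, 481/57) → z = 6434/57
  (37/6, 9/2) → z = 105
  (155/13, 283/13) → z = 4508/13

x1 = 37/6, x2 = 9/2, minimum z = 105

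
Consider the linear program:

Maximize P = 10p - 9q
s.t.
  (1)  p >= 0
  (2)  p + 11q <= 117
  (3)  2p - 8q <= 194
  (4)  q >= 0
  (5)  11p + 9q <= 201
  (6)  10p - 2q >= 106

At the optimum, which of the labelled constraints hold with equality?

(4) and (5)

Extreme points and P = 10p - 9q:
  (201/11, 0) → P = 2010/11
  (53/5, 0) → P = 106
  (339/28, 211/28) → P = 213/4

The maximum is at (201/11, 0). Substituting into each constraint, equality holds for (4) and (5); the remaining constraints have slack.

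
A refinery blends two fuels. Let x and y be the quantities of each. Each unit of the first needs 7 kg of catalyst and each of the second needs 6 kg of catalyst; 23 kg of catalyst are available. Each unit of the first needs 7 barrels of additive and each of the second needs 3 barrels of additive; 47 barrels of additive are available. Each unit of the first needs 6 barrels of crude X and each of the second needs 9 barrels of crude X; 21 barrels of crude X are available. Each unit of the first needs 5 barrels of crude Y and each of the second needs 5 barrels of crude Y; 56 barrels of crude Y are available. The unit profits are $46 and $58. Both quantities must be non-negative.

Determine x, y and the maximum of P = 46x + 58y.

x = 3, y = 1/3, maximum P = 472/3

Corner points and P = 46x + 58y:
  (0, 0) → P = 0
  (0, 7/3) → P = 406/3
  (23/7, 0) → P = 1058/7
  (3, 1/3) → P = 472/3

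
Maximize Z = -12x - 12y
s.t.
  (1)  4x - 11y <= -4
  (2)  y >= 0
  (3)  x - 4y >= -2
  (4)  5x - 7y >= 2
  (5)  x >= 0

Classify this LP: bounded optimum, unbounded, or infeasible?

The boundaries 4x - 11y = -4 and x - 4y = -2 meet at (6/5, 4/5), but that point violates 5x - 7y ≥ 2. Every candidate vertex is excluded by some other constraint, so the feasible region is empty.

infeasible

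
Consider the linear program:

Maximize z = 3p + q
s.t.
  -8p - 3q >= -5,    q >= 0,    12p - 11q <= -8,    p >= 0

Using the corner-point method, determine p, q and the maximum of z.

At the optimal vertex, -8p - 3q = -5 and 12p - 11q = -8.
Solving simultaneously gives p = 1/4, q = 1.

p = 1/4, q = 1, maximum z = 7/4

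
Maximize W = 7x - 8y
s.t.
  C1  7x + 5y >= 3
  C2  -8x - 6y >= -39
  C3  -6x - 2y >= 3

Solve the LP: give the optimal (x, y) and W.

x = -21/16, y = 39/16, maximum W = -459/16

Corner points and W = 7x - 8y:
  (-177/2, 249/2) → W = -3231/2
  (-21/16, 39/16) → W = -459/16
  (-24/5, 129/10) → W = -684/5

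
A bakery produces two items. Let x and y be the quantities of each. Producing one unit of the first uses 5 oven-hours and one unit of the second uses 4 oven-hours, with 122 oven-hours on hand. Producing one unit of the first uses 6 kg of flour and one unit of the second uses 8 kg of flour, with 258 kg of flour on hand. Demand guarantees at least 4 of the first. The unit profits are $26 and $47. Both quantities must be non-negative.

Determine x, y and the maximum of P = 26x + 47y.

x = 4, y = 51/2, maximum P = 2605/2

Extreme points and P = 26x + 47y:
  (122/5, 0) → P = 3172/5
  (4, 0) → P = 104
  (4, 51/2) → P = 2605/2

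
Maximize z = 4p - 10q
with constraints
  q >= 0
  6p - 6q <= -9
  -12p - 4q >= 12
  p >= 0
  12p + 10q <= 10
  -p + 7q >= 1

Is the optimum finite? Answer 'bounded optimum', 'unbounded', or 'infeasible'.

infeasible

The boundaries q = 0 and 6p - 6q = -9 meet at (-3/2, 0), but that point violates p ≥ 0. Every candidate vertex is excluded by some other constraint, so the feasible region is empty.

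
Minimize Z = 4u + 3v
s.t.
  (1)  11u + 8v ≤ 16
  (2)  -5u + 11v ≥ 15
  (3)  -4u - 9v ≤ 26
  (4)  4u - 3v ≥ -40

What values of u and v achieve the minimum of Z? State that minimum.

u = -73/8, v = 7/6, minimum Z = -33

The optimum lies where -4u - 9v = 26 and 4u - 3v = -40.
Solving simultaneously gives u = -73/8, v = 7/6.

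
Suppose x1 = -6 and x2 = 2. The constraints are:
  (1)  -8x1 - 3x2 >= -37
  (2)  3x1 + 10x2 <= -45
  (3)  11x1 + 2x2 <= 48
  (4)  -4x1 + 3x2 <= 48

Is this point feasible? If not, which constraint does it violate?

not feasible — violates (2)

Constraint (2): 3x1 + 10x2 = 2, which is not ≤ -45. All other constraints are satisfied.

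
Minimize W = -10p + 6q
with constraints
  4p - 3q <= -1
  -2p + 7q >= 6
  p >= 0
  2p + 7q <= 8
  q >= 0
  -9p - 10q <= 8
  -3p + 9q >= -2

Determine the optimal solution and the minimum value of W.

p = 1/2, q = 1, minimum W = 1

Feasible corners and W = -10p + 6q:
  (1/2, 1) → W = 1
  (0, 6/7) → W = 36/7
  (0, 8/7) → W = 48/7

The optimum lies where 4p - 3q = -1 and -2p + 7q = 6.
Solving simultaneously gives p = 1/2, q = 1.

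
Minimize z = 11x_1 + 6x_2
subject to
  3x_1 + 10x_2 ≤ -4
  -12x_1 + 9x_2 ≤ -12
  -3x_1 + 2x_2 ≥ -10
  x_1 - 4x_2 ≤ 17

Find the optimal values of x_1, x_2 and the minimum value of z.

Corner points and z = 11x_1 + 6x_2:
  (4/7, -4/7) → z = 20/7
  (23/9, -7/6) → z = 190/9
  (-35/13, -64/13) → z = -769/13
  (3/5, -41/10) → z = -18

The optimum lies where -12x_1 + 9x_2 = -12 and x_1 - 4x_2 = 17.
Solving simultaneously gives x_1 = -35/13, x_2 = -64/13.

x_1 = -35/13, x_2 = -64/13, minimum z = -769/13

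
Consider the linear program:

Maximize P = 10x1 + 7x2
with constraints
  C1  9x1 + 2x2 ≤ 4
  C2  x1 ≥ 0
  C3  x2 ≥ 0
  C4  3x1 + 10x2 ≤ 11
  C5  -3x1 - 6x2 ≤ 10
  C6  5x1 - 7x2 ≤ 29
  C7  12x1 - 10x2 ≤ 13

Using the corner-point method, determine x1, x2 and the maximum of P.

x1 = 3/14, x2 = 29/28, maximum P = 263/28

The binding constraints are 9x1 + 2x2 = 4 and 3x1 + 10x2 = 11.
Solving simultaneously gives x1 = 3/14, x2 = 29/28.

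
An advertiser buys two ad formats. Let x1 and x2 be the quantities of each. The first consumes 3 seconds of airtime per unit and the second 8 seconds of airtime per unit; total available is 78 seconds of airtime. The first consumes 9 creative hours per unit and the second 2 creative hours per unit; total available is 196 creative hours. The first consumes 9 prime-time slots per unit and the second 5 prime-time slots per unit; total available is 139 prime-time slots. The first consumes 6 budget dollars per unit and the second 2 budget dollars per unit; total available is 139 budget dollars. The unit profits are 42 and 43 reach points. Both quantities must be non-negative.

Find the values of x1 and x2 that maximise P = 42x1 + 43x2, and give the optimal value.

x1 = 38/3, x2 = 5, maximum P = 747

Vertices and P = 42x1 + 43x2:
  (0, 0) → P = 0
  (0, 39/4) → P = 1677/4
  (139/9, 0) → P = 1946/3
  (38/3, 5) → P = 747

At the optimal vertex, 3x1 + 8x2 = 78 and 9x1 + 5x2 = 139.
Solving simultaneously gives x1 = 38/3, x2 = 5.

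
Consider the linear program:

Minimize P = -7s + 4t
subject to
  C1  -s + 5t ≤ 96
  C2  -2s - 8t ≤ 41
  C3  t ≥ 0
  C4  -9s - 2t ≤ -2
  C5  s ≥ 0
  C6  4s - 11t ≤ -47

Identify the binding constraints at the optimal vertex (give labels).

C1 and C6

Corner points and P = -7s + 4t:
  (0, 96/5) → P = 384/5
  (821/9, 337/9) → P = -4399/9
  (0, 47/11) → P = 188/11

The minimum is at (821/9, 337/9). Substituting into each constraint, equality holds for C1 and C6; the remaining constraints have slack.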